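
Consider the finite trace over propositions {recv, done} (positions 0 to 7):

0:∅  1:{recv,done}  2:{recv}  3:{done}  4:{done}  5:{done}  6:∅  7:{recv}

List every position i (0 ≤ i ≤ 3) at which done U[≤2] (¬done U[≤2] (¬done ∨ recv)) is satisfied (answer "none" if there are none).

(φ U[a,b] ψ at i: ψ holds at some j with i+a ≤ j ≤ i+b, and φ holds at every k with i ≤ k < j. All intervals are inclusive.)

0, 1, 2

Evaluate at each i in [0,3]:
  i=0: ✓ (rhs at j=0)
  i=1: ✓ (rhs at j=1)
  i=2: ✓ (rhs at j=2)
  i=3: ✗ (no rhs in [3,5])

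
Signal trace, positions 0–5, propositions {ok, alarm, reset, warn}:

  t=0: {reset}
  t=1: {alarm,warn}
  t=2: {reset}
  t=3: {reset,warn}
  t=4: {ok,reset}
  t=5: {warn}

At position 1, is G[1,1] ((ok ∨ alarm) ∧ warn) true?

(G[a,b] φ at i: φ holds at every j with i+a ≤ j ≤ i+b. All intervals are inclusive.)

False

Check ((ok ∨ alarm) ∧ warn) at every j in [2,2]:
  j=2: false
Fails at j=2 → formula fails.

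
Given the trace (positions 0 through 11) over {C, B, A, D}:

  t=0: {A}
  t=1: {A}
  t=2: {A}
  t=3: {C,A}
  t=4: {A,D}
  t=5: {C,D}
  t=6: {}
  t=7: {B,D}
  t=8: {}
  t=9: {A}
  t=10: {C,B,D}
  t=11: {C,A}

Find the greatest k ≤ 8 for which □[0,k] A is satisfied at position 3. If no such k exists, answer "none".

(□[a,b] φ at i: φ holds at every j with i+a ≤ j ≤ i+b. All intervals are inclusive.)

1

A must hold from j=3 onward; find where it first fails.
  j=3: holds
  j=4: holds
  j=5: fails
Holds on [3,4], so largest k = 1.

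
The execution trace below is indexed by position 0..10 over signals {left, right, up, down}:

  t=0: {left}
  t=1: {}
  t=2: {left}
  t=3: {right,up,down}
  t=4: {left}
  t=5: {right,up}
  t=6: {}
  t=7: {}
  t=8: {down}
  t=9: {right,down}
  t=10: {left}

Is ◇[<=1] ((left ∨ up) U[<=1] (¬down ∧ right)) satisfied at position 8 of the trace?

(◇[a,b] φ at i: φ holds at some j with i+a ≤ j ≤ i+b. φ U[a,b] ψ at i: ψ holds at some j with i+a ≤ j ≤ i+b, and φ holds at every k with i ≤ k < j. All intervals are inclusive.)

Check ((left ∨ up) U[<=1] (¬down ∧ right)) at each j in [8,9]:
  j=8: fails
  j=9: fails
No position in the window satisfies it → formula fails.

False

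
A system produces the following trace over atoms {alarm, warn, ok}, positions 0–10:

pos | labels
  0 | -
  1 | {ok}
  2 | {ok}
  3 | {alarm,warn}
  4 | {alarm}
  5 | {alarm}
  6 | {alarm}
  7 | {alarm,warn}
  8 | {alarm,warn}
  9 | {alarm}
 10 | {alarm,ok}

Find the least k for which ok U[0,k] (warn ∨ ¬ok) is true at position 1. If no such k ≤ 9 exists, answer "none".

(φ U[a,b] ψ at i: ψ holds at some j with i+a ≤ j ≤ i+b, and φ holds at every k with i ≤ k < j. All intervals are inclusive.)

Need earliest j ≥ 1 with (warn ∨ ¬ok), and ok at every k in [1,j-1].
  j=1: rhs fails.
  j=2: rhs fails.
  j=3: rhs holds; lhs holds on [1,2]. k = 2.

2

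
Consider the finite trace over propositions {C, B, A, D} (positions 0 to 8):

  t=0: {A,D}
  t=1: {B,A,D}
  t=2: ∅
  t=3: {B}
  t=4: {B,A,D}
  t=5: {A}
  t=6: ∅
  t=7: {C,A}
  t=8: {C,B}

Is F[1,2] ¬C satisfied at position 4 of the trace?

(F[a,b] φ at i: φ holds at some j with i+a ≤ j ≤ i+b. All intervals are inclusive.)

Check ¬C at each j in [5,6]:
  j=5: true
  j=6: true
Found at j=5 → formula holds.

Holds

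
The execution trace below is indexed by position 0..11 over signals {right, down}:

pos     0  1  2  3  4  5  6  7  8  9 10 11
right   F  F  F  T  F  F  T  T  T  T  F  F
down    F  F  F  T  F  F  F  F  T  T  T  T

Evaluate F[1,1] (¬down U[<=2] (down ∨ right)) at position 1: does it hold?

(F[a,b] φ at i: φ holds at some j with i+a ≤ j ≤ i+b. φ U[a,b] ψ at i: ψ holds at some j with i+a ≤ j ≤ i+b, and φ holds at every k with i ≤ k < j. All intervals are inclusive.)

True

Check (¬down U[<=2] (down ∨ right)) at each j in [2,2]:
  j=2: holds
Found at j=2 → formula holds.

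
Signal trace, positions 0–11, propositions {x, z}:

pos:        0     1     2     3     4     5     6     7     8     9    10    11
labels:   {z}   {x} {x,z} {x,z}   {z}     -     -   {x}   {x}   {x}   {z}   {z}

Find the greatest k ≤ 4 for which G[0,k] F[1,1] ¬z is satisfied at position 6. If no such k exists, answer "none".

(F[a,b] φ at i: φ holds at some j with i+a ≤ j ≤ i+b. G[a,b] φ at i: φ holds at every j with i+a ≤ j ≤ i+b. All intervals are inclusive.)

F[1,1] ¬z must hold from j=6 onward; find where it first fails.
  j=6: holds
  j=7: holds
  j=8: holds
  j=9: fails
Holds on [6,8], so largest k = 2.

2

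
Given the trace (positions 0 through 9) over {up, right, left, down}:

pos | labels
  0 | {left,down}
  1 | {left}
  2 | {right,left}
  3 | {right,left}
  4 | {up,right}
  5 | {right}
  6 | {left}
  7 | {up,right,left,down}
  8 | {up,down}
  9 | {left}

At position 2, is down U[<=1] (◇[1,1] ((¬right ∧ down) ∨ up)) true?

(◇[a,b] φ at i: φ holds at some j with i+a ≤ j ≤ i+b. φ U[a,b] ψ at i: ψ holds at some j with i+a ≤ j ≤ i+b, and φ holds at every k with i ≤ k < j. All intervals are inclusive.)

No

Need some j in [2,3] with ◇[1,1] ((¬right ∧ down) ∨ up), and down at every k in [2,j-1].
  j=2: ◇[1,1] ((¬right ∧ down) ∨ up) — fails (none in [3,3]).
  j=3: ◇[1,1] ((¬right ∧ down) ∨ up) holds, but down fails at k=2 → not this j.
No j in the window works → until fails.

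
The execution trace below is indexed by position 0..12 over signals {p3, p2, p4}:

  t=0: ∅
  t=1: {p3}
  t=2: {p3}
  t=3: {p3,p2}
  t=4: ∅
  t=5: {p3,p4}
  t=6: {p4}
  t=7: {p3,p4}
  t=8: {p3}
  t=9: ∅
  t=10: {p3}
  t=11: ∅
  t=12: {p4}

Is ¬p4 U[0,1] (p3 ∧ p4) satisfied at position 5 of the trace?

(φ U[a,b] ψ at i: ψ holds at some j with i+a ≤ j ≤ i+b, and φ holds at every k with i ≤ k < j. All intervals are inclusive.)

Yes

Need some j in [5,6] with (p3 ∧ p4), and ¬p4 at every k in [5,j-1].
  j=5: (p3 ∧ p4) holds; no prefix to check → satisfied.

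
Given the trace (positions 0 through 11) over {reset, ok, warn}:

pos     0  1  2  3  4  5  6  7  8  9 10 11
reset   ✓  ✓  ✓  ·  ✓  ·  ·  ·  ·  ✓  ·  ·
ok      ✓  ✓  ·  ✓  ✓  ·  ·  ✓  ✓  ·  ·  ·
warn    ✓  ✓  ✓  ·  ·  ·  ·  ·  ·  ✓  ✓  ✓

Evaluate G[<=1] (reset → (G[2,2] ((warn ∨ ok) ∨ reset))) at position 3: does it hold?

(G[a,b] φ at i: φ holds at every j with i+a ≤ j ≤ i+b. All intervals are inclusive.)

Check (reset → (G[2,2] ((warn ∨ ok) ∨ reset))) at every j in [3,4]:
  j=3: antecedent false → ✓
  j=4: antecedent true; consequent fails at 6 → ✗
Fails at j=4 → formula fails.

False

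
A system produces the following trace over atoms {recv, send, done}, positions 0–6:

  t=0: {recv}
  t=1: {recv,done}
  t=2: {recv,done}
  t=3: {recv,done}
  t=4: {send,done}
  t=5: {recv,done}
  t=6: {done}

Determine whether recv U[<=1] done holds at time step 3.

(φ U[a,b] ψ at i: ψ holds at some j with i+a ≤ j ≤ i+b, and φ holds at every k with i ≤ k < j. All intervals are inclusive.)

True

Need some j in [3,4] with done, and recv at every k in [3,j-1].
  j=3: done holds; no prefix to check → satisfied.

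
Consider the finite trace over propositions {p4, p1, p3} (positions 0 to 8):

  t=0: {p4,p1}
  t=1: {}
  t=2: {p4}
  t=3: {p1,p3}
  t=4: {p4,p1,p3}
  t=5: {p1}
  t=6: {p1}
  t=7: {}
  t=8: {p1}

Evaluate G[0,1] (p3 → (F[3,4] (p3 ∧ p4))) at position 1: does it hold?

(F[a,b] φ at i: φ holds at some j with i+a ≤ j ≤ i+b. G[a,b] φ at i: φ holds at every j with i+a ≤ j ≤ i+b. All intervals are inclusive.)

Holds

Check (p3 → (F[3,4] (p3 ∧ p4))) at every j in [1,2]:
  j=1: antecedent false → ✓
  j=2: antecedent false → ✓
All positions satisfy it → formula holds.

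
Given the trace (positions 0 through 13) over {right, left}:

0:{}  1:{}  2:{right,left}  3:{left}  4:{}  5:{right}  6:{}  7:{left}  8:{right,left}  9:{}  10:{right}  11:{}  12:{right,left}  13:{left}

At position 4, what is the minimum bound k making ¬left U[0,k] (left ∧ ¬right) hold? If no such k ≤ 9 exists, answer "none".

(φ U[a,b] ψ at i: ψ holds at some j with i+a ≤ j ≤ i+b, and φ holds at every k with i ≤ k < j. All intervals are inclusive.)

Need earliest j ≥ 4 with (left ∧ ¬right), and ¬left at every k in [4,j-1].
  j=4: rhs fails.
  j=5: rhs fails.
  j=6: rhs fails.
  j=7: rhs holds; lhs holds on [4,6]. k = 3.

3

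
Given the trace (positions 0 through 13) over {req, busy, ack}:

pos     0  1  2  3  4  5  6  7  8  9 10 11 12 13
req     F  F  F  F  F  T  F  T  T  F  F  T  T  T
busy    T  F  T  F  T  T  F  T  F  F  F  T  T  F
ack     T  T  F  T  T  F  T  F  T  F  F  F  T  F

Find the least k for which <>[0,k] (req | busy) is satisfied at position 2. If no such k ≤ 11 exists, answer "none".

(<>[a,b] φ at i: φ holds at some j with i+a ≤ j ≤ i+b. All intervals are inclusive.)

0

Scan j = 2,3,… for (req | busy):
  j=2: holds
First hit at j=2, so smallest k = 2-2 = 0.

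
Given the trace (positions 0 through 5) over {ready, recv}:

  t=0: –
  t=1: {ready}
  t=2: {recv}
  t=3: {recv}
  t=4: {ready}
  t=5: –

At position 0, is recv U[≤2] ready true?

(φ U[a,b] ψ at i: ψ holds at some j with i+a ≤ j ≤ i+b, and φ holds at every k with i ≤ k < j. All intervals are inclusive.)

Need some j in [0,2] with ready, and recv at every k in [0,j-1].
  j=0: ready false.
  j=1: ready holds, but recv fails at k=0 → not this j.
  j=2: ready false.
No j in the window works → until fails.

No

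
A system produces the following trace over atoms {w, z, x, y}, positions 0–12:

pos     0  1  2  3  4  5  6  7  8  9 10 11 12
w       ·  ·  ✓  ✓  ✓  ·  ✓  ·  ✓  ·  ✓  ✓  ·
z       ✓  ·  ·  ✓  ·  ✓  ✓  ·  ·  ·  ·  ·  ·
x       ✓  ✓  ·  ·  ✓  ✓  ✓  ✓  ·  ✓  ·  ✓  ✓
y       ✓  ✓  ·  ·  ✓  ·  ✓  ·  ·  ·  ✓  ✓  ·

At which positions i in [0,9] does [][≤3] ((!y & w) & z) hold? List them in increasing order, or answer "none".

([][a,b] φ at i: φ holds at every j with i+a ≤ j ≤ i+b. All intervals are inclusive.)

none

Evaluate at each i in [0,9]:
  i=0: ✗ (fails at j=0)
  i=1: ✗ (fails at j=1)
  i=2: ✗ (fails at j=2)
  i=3: ✗ (fails at j=4)
  i=4: ✗ (fails at j=4)
  i=5: ✗ (fails at j=5)
  i=6: ✗ (fails at j=6)
  i=7: ✗ (fails at j=7)
  i=8: ✗ (fails at j=8)
  i=9: ✗ (fails at j=9)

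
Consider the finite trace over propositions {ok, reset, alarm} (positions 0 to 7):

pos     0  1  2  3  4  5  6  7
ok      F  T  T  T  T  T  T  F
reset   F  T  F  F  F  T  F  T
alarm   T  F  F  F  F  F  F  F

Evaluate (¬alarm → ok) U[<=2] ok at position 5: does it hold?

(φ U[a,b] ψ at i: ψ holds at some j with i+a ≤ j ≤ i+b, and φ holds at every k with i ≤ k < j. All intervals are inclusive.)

Holds

Need some j in [5,7] with ok, and (¬alarm → ok) at every k in [5,j-1].
  j=5: ok holds; no prefix to check → satisfied.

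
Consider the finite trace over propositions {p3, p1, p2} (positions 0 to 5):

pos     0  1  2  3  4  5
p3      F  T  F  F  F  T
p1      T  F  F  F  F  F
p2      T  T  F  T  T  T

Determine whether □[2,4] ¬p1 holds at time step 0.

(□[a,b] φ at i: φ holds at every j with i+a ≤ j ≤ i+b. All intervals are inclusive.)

Check ¬p1 at every j in [2,4]:
  j=2: true
  j=3: true
  j=4: true
All positions satisfy it → formula holds.

Holds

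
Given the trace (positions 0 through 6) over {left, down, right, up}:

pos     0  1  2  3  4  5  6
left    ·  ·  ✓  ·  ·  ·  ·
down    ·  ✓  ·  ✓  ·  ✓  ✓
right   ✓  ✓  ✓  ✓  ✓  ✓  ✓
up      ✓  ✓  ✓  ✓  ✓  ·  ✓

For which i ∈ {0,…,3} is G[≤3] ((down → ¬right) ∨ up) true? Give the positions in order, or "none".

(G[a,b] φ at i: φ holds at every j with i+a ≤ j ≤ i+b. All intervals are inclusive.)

0, 1

Evaluate at each i in [0,3]:
  i=0: ✓ (all of [0,3])
  i=1: ✓ (all of [1,4])
  i=2: ✗ (fails at j=5)
  i=3: ✗ (fails at j=5)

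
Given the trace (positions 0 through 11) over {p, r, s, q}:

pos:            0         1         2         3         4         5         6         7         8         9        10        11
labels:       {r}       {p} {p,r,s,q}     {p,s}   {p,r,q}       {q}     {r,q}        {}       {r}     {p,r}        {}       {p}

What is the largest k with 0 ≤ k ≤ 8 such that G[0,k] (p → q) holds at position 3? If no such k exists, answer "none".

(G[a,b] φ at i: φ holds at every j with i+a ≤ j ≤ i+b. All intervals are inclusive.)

none

(p → q) must hold from j=3 onward; find where it first fails.
  j=3: fails → no k works.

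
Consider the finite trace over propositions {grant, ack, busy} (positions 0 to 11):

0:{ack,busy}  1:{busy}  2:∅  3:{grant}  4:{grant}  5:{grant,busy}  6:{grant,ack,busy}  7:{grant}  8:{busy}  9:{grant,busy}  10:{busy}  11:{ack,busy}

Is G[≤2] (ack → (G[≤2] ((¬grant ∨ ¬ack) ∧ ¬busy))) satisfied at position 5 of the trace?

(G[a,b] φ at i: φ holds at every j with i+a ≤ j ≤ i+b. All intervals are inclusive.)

Check (ack → (G[≤2] ((¬grant ∨ ¬ack) ∧ ¬busy))) at every j in [5,7]:
  j=5: antecedent false → ✓
  j=6: antecedent true; consequent fails at 6 → ✗
  j=7: antecedent false → ✓
Fails at j=6 → formula fails.

No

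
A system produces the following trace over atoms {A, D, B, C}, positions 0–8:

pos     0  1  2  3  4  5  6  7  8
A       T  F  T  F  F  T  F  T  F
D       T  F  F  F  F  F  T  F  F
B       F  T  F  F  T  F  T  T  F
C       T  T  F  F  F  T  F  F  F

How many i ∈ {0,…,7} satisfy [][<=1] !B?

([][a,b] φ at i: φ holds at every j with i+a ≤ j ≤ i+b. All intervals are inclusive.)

1

Evaluate at each i in [0,7]:
  i=0: ✗ (fails at j=1)
  i=1: ✗ (fails at j=1)
  i=2: ✓ (all of [2,3])
  i=3: ✗ (fails at j=4)
  i=4: ✗ (fails at j=4)
  i=5: ✗ (fails at j=6)
  i=6: ✗ (fails at j=6)
  i=7: ✗ (fails at j=7)
Positions where it holds: {2} → 1.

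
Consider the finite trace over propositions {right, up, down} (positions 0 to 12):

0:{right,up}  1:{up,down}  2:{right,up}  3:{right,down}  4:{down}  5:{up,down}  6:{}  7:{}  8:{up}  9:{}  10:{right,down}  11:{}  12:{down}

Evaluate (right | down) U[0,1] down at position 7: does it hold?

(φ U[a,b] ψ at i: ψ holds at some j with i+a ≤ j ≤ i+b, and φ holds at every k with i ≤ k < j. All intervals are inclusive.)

Need some j in [7,8] with down, and (right | down) at every k in [7,j-1].
  j=7: down false.
  j=8: down false.
No j in the window works → until fails.

Does not hold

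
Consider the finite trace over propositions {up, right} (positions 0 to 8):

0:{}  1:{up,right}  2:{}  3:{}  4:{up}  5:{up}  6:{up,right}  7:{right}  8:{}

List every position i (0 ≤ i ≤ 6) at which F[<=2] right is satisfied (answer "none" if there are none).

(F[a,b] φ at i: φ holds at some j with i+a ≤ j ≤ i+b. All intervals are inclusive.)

0, 1, 4, 5, 6

Evaluate at each i in [0,6]:
  i=0: ✓ (witness j=1)
  i=1: ✓ (witness j=1)
  i=2: ✗ (none in [2,4])
  i=3: ✗ (none in [3,5])
  i=4: ✓ (witness j=6)
  i=5: ✓ (witness j=6)
  i=6: ✓ (witness j=6)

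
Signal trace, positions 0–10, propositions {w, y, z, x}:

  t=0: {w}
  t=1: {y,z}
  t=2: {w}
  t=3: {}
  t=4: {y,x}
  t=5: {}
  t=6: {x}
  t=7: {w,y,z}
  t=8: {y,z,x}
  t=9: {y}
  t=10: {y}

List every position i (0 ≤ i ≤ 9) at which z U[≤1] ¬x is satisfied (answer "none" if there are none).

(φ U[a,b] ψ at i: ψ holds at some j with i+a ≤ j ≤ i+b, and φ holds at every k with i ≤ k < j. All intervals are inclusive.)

0, 1, 2, 3, 5, 7, 8, 9

Evaluate at each i in [0,9]:
  i=0: ✓ (rhs at j=0)
  i=1: ✓ (rhs at j=1)
  i=2: ✓ (rhs at j=2)
  i=3: ✓ (rhs at j=3)
  i=4: ✗ (lhs fails at k=4 before rhs at j=5)
  i=5: ✓ (rhs at j=5)
  i=6: ✗ (lhs fails at k=6 before rhs at j=7)
  i=7: ✓ (rhs at j=7)
  i=8: ✓ (rhs at j=9; lhs holds on [8,8])
  i=9: ✓ (rhs at j=9)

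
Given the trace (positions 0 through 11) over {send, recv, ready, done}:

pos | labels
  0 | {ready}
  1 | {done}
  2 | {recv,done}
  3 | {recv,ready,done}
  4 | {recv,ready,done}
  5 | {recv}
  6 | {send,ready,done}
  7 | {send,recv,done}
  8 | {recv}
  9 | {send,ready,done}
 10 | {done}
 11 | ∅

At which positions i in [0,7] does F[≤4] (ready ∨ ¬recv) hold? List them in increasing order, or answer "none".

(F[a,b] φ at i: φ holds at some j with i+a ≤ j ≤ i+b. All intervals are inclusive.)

0, 1, 2, 3, 4, 5, 6, 7

Evaluate at each i in [0,7]:
  i=0: ✓ (witness j=0)
  i=1: ✓ (witness j=1)
  i=2: ✓ (witness j=3)
  i=3: ✓ (witness j=3)
  i=4: ✓ (witness j=4)
  i=5: ✓ (witness j=6)
  i=6: ✓ (witness j=6)
  i=7: ✓ (witness j=9)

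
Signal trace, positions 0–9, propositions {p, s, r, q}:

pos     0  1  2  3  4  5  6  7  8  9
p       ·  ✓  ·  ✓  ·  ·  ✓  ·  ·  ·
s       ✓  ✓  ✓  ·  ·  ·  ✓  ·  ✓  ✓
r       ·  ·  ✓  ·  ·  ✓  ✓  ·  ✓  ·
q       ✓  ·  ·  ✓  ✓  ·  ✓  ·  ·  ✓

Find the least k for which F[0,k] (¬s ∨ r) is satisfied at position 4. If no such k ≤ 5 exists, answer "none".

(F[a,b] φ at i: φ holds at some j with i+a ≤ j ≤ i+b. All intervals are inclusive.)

Scan j = 4,5,… for (¬s ∨ r):
  j=4: holds
First hit at j=4, so smallest k = 4-4 = 0.

0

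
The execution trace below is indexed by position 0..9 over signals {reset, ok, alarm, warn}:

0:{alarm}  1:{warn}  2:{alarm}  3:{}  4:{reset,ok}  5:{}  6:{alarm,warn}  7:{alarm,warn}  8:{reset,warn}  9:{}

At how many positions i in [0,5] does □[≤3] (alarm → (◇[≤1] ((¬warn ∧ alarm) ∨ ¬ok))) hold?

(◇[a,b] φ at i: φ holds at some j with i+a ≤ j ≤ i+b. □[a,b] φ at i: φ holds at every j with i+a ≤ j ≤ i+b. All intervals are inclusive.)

6

Evaluate at each i in [0,5]:
  i=0: ✓ (all of [0,3])
  i=1: ✓ (all of [1,4])
  i=2: ✓ (all of [2,5])
  i=3: ✓ (all of [3,6])
  i=4: ✓ (all of [4,7])
  i=5: ✓ (all of [5,8])
Positions where it holds: {0, 1, 2, 3, 4, 5} → 6.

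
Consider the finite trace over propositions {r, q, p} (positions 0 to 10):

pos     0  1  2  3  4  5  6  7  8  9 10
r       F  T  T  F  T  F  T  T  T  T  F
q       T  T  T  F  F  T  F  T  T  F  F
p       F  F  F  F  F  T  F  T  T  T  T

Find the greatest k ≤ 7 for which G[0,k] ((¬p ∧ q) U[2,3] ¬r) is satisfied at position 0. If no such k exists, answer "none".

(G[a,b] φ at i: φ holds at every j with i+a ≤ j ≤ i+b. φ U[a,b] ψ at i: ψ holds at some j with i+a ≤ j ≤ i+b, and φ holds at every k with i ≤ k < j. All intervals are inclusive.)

((¬p ∧ q) U[2,3] ¬r) must hold from j=0 onward; find where it first fails.
  j=0: holds
  j=1: holds
  j=2: fails
Holds on [0,1], so largest k = 1.

1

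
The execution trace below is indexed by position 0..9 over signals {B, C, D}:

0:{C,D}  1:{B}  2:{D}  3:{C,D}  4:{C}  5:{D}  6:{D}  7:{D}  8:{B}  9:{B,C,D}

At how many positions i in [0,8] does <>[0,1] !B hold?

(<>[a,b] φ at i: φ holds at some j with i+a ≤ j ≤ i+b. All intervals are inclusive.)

Evaluate at each i in [0,8]:
  i=0: ✓ (witness j=0)
  i=1: ✓ (witness j=2)
  i=2: ✓ (witness j=2)
  i=3: ✓ (witness j=3)
  i=4: ✓ (witness j=4)
  i=5: ✓ (witness j=5)
  i=6: ✓ (witness j=6)
  i=7: ✓ (witness j=7)
  i=8: ✗ (none in [8,9])
Positions where it holds: {0, 1, 2, 3, 4, 5, 6, 7} → 8.

8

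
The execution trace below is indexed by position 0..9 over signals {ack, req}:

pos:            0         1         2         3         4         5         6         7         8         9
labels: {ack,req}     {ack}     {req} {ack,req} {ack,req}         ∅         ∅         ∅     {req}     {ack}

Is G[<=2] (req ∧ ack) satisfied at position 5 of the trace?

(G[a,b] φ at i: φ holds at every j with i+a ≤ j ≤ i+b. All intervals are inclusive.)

False

Check (req ∧ ack) at every j in [5,7]:
  j=5: false
  j=6: false
  j=7: false
Fails at j=5 → formula fails.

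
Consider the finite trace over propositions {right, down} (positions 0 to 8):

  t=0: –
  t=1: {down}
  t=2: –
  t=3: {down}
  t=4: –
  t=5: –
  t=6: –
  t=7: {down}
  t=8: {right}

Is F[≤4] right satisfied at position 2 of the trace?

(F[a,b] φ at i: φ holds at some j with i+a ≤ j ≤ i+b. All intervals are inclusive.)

Check right at each j in [2,6]:
  j=2: false
  j=3: false
  j=4: false
  j=5: false
  j=6: false
No position in the window satisfies it → formula fails.

Does not hold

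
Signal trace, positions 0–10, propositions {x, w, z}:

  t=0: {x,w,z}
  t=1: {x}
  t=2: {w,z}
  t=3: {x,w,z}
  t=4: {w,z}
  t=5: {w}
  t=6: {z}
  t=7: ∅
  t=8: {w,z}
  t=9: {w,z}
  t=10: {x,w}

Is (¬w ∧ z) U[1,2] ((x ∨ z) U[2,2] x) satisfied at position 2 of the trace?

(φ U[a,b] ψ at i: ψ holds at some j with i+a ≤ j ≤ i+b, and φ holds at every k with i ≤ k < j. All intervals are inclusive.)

Need some j in [3,4] with ((x ∨ z) U[2,2] x), and (¬w ∧ z) at every k in [2,j-1].
  j=3: ((x ∨ z) U[2,2] x) — fails.
  j=4: ((x ∨ z) U[2,2] x) — fails.
No j in the window works → until fails.

Does not hold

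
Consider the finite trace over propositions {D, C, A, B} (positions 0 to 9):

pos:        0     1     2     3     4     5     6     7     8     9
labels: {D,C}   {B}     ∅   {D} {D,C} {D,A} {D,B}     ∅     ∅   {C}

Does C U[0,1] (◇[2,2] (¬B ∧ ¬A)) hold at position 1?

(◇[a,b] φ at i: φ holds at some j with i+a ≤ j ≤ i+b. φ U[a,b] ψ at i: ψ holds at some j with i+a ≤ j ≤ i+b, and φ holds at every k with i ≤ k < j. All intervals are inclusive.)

Need some j in [1,2] with ◇[2,2] (¬B ∧ ¬A), and C at every k in [1,j-1].
  j=1: ◇[2,2] (¬B ∧ ¬A) holds; no prefix to check → satisfied.

True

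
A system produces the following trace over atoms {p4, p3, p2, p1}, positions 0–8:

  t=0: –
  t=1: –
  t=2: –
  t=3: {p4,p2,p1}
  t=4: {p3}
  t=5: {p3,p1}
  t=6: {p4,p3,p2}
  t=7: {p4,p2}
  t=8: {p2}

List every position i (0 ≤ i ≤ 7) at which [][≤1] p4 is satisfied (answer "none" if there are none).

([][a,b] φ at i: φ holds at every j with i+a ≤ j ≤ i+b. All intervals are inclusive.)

6

Evaluate at each i in [0,7]:
  i=0: ✗ (fails at j=0)
  i=1: ✗ (fails at j=1)
  i=2: ✗ (fails at j=2)
  i=3: ✗ (fails at j=4)
  i=4: ✗ (fails at j=4)
  i=5: ✗ (fails at j=5)
  i=6: ✓ (all of [6,7])
  i=7: ✗ (fails at j=8)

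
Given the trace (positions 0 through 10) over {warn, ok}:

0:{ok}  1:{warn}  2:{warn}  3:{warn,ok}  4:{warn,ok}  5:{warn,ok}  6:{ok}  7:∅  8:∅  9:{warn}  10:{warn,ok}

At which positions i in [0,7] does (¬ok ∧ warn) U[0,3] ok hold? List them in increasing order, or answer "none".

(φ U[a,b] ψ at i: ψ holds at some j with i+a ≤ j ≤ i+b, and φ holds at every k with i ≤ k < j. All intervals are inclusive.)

0, 1, 2, 3, 4, 5, 6

Evaluate at each i in [0,7]:
  i=0: ✓ (rhs at j=0)
  i=1: ✓ (rhs at j=3; lhs holds on [1,2])
  i=2: ✓ (rhs at j=3; lhs holds on [2,2])
  i=3: ✓ (rhs at j=3)
  i=4: ✓ (rhs at j=4)
  i=5: ✓ (rhs at j=5)
  i=6: ✓ (rhs at j=6)
  i=7: ✗ (lhs fails at k=7 before rhs at j=10)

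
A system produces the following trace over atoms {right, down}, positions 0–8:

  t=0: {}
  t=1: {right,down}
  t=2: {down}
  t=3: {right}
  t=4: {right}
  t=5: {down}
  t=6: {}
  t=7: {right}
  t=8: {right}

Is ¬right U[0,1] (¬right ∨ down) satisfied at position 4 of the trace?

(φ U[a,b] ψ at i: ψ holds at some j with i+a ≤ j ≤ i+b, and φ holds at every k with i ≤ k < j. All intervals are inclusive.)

Need some j in [4,5] with (¬right ∨ down), and ¬right at every k in [4,j-1].
  j=4: (¬right ∨ down) false.
  j=5: (¬right ∨ down) holds, but ¬right fails at k=4 → not this j.
No j in the window works → until fails.

Does not hold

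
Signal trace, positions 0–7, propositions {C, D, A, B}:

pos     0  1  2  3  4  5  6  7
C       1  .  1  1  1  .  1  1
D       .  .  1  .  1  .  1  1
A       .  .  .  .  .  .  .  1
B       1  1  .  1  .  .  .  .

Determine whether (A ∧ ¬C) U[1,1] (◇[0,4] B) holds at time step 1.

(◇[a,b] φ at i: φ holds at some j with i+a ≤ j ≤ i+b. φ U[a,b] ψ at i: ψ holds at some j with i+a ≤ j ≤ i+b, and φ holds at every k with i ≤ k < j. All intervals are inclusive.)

Need some j in [2,2] with ◇[0,4] B, and (A ∧ ¬C) at every k in [1,j-1].
  j=2: ◇[0,4] B holds, but (A ∧ ¬C) fails at k=1 → not this j.
No j in the window works → until fails.

Does not hold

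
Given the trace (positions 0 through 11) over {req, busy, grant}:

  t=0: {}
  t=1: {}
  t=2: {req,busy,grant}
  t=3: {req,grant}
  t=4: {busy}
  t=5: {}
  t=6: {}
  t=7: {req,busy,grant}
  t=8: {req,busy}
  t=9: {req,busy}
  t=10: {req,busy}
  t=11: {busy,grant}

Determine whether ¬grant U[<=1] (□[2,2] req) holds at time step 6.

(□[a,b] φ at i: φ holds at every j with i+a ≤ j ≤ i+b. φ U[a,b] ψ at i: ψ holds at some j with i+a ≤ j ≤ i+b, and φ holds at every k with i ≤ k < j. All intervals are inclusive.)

Holds

Need some j in [6,7] with □[2,2] req, and ¬grant at every k in [6,j-1].
  j=6: □[2,2] req holds; no prefix to check → satisfied.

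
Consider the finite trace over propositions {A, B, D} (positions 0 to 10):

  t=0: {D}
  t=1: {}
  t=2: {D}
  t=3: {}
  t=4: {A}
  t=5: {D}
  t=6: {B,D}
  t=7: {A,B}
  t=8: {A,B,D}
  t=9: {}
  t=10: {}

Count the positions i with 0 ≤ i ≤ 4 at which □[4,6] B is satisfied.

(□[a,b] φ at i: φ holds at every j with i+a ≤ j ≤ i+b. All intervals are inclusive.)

Evaluate at each i in [0,4]:
  i=0: ✗ (fails at j=4)
  i=1: ✗ (fails at j=5)
  i=2: ✓ (all of [6,8])
  i=3: ✗ (fails at j=9)
  i=4: ✗ (fails at j=9)
Positions where it holds: {2} → 1.

1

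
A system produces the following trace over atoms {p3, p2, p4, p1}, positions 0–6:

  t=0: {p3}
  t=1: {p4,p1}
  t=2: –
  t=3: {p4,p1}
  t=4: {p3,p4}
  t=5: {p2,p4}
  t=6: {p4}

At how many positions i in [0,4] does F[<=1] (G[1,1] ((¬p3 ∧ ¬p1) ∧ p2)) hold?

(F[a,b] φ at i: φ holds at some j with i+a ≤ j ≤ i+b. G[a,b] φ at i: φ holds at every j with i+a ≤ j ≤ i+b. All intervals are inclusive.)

2

Evaluate at each i in [0,4]:
  i=0: ✗ (none in [0,1])
  i=1: ✗ (none in [1,2])
  i=2: ✗ (none in [2,3])
  i=3: ✓ (witness j=4)
  i=4: ✓ (witness j=4)
Positions where it holds: {3, 4} → 2.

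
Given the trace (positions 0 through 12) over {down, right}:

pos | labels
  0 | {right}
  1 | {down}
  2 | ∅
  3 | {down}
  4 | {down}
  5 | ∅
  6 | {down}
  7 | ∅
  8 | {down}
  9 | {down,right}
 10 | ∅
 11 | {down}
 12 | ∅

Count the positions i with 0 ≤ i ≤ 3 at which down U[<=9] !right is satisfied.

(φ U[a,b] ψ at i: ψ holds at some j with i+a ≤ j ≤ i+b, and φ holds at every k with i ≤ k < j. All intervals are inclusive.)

3

Evaluate at each i in [0,3]:
  i=0: ✗ (lhs fails at k=0 before rhs at j=1)
  i=1: ✓ (rhs at j=1)
  i=2: ✓ (rhs at j=2)
  i=3: ✓ (rhs at j=3)
Positions where it holds: {1, 2, 3} → 3.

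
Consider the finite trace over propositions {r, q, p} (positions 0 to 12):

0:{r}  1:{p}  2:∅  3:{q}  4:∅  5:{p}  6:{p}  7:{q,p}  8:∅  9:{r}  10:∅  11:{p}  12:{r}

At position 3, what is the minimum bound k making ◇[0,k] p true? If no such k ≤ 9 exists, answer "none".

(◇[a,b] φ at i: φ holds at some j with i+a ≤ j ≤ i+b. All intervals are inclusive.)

Scan j = 3,4,… for p:
  j=3: fails
  j=4: fails
  j=5: holds
First hit at j=5, so smallest k = 5-3 = 2.

2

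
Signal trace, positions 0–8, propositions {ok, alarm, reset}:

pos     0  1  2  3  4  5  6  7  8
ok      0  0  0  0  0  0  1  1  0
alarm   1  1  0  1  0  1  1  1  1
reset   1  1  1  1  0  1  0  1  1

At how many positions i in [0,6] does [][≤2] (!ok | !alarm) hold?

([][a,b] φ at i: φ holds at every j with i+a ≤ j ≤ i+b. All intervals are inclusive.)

4

Evaluate at each i in [0,6]:
  i=0: ✓ (all of [0,2])
  i=1: ✓ (all of [1,3])
  i=2: ✓ (all of [2,4])
  i=3: ✓ (all of [3,5])
  i=4: ✗ (fails at j=6)
  i=5: ✗ (fails at j=6)
  i=6: ✗ (fails at j=6)
Positions where it holds: {0, 1, 2, 3} → 4.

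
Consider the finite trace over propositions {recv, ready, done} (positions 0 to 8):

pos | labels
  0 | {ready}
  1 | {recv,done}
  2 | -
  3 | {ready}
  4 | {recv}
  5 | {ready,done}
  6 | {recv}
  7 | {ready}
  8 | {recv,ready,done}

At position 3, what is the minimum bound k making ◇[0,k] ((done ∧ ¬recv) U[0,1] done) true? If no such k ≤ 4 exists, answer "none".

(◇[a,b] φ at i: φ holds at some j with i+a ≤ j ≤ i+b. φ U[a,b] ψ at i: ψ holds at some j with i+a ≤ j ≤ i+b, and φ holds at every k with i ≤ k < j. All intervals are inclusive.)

2

Scan j = 3,4,… for ((done ∧ ¬recv) U[0,1] done):
  j=3: fails
  j=4: fails
  j=5: holds
First hit at j=5, so smallest k = 5-3 = 2.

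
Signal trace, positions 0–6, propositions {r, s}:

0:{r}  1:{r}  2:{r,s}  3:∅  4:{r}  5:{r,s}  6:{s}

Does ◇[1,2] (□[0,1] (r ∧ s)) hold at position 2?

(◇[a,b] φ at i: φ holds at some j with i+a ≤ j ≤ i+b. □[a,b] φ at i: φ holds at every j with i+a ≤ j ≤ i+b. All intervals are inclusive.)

Check □[0,1] (r ∧ s) at each j in [3,4]:
  j=3: fails at 3
  j=4: fails at 4
No position in the window satisfies it → formula fails.

Does not hold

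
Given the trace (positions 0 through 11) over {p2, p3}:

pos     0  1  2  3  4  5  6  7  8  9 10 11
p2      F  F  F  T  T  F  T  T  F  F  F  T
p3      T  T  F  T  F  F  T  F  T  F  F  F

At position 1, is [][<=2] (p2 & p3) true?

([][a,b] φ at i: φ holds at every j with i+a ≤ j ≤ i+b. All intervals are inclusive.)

False

Check (p2 & p3) at every j in [1,3]:
  j=1: false
  j=2: false
  j=3: true
Fails at j=1 → formula fails.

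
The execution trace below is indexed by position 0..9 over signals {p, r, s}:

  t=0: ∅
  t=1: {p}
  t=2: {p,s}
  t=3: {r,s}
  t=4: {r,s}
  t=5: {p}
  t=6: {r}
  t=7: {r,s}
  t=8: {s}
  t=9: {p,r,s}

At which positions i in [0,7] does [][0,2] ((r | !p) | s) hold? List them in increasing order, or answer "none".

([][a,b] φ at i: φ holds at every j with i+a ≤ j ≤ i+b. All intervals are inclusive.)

2, 6, 7

Evaluate at each i in [0,7]:
  i=0: ✗ (fails at j=1)
  i=1: ✗ (fails at j=1)
  i=2: ✓ (all of [2,4])
  i=3: ✗ (fails at j=5)
  i=4: ✗ (fails at j=5)
  i=5: ✗ (fails at j=5)
  i=6: ✓ (all of [6,8])
  i=7: ✓ (all of [7,9])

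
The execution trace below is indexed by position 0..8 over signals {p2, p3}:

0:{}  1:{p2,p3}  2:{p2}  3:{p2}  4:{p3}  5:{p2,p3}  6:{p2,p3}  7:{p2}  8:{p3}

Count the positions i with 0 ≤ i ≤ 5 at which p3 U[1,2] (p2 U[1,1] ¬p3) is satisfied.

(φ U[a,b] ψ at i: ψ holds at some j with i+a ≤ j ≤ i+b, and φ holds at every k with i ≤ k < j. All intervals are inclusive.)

Evaluate at each i in [0,5]:
  i=0: ✗ (lhs fails at k=0 before rhs at j=1)
  i=1: ✓ (rhs at j=2; lhs holds on [1,1])
  i=2: ✗ (no rhs in [3,4])
  i=3: ✗ (no rhs in [4,5])
  i=4: ✓ (rhs at j=6; lhs holds on [4,5])
  i=5: ✓ (rhs at j=6; lhs holds on [5,5])
Positions where it holds: {1, 4, 5} → 3.

3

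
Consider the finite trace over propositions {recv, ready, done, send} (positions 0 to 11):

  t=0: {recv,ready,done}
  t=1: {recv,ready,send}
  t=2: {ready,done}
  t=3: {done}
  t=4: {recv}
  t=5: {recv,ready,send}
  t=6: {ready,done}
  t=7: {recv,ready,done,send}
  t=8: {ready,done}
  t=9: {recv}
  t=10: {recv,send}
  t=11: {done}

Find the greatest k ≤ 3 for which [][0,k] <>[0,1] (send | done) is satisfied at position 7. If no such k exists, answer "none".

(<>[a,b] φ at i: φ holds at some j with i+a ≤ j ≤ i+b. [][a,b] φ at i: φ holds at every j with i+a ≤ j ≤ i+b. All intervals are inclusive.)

3

<>[0,1] (send | done) must hold from j=7 onward; find where it first fails.
  j=7: holds
  j=8: holds
  j=9: holds
  j=10: holds
Holds through j=10; largest k = 3.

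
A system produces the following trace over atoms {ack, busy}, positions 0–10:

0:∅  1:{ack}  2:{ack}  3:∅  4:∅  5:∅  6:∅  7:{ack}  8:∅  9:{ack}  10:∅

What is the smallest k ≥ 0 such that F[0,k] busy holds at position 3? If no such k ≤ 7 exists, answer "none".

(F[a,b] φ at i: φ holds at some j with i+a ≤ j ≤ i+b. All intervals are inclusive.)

none

Scan j = 3,4,… for busy:
  j=3: fails
  j=4: fails
  j=5: fails
  j=6: fails
  j=7: fails
  j=8: fails
  j=9: fails
  j=10: fails
No j in [3,10] satisfies it → none.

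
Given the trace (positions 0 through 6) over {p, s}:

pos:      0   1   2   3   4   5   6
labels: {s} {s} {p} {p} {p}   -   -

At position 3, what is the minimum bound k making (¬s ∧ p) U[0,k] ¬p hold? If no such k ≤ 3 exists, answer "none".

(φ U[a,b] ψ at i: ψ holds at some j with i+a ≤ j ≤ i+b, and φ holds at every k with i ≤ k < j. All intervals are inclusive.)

2

Need earliest j ≥ 3 with ¬p, and (¬s ∧ p) at every k in [3,j-1].
  j=3: rhs fails.
  j=4: rhs fails.
  j=5: rhs holds; lhs holds on [3,4]. k = 2.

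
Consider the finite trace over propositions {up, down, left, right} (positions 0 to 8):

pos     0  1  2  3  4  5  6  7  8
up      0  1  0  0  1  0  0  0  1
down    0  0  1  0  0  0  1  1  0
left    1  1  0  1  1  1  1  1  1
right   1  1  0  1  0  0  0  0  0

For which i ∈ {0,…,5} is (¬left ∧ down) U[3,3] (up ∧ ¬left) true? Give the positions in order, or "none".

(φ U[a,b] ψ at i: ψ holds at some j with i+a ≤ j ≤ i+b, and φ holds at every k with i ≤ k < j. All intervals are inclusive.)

Evaluate at each i in [0,5]:
  i=0: ✗ (no rhs in [3,3])
  i=1: ✗ (no rhs in [4,4])
  i=2: ✗ (no rhs in [5,5])
  i=3: ✗ (no rhs in [6,6])
  i=4: ✗ (no rhs in [7,7])
  i=5: ✗ (no rhs in [8,8])

none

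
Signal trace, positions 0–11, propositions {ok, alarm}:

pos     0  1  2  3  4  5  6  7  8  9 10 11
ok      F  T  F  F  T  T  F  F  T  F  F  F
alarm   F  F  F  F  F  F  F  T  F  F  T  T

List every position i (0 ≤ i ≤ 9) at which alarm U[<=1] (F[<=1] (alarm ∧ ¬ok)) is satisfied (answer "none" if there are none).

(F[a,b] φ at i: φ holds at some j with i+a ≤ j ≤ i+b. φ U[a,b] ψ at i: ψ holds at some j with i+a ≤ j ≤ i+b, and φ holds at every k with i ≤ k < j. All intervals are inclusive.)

Evaluate at each i in [0,9]:
  i=0: ✗ (no rhs in [0,1])
  i=1: ✗ (no rhs in [1,2])
  i=2: ✗ (no rhs in [2,3])
  i=3: ✗ (no rhs in [3,4])
  i=4: ✗ (no rhs in [4,5])
  i=5: ✗ (lhs fails at k=5 before rhs at j=6)
  i=6: ✓ (rhs at j=6)
  i=7: ✓ (rhs at j=7)
  i=8: ✗ (lhs fails at k=8 before rhs at j=9)
  i=9: ✓ (rhs at j=9)

6, 7, 9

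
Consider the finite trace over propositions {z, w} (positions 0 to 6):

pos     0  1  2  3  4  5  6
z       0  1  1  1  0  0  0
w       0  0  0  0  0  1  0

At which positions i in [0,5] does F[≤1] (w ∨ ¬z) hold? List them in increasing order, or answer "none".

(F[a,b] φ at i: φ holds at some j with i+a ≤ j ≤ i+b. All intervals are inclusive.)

0, 3, 4, 5

Evaluate at each i in [0,5]:
  i=0: ✓ (witness j=0)
  i=1: ✗ (none in [1,2])
  i=2: ✗ (none in [2,3])
  i=3: ✓ (witness j=4)
  i=4: ✓ (witness j=4)
  i=5: ✓ (witness j=5)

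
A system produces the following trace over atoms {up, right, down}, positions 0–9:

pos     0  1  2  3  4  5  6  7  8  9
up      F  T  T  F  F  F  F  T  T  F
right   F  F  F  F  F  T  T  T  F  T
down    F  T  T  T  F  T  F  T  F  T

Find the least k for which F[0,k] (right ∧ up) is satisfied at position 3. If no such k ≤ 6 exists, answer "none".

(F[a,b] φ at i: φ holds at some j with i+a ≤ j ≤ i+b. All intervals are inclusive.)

4

Scan j = 3,4,… for (right ∧ up):
  j=3: fails
  j=4: fails
  j=5: fails
  j=6: fails
  j=7: holds
First hit at j=7, so smallest k = 7-3 = 4.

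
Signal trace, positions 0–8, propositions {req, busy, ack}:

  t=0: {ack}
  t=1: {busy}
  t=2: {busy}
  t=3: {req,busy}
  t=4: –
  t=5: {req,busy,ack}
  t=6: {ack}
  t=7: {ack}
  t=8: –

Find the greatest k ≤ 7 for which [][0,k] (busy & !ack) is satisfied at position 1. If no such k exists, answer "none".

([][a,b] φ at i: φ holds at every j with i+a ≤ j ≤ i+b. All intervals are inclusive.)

(busy & !ack) must hold from j=1 onward; find where it first fails.
  j=1: holds
  j=2: holds
  j=3: holds
  j=4: fails
Holds on [1,3], so largest k = 2.

2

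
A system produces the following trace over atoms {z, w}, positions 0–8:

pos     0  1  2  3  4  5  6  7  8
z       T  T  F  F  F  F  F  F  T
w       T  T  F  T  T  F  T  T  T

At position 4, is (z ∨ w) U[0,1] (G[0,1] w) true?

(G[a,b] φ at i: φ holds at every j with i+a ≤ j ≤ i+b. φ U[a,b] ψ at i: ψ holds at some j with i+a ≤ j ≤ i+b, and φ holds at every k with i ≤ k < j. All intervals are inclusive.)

Need some j in [4,5] with G[0,1] w, and (z ∨ w) at every k in [4,j-1].
  j=4: G[0,1] w — fails at 5.
  j=5: G[0,1] w — fails at 5.
No j in the window works → until fails.

False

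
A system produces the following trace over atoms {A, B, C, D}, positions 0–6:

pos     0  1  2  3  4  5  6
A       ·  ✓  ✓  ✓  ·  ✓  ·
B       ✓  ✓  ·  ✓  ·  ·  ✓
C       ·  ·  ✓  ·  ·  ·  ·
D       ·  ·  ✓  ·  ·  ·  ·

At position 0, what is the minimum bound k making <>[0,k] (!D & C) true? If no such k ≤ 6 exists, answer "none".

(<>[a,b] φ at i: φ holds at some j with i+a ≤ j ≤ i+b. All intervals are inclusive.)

Scan j = 0,1,… for (!D & C):
  j=0: fails
  j=1: fails
  j=2: fails
  j=3: fails
  j=4: fails
  j=5: fails
  j=6: fails
No j in [0,6] satisfies it → none.

none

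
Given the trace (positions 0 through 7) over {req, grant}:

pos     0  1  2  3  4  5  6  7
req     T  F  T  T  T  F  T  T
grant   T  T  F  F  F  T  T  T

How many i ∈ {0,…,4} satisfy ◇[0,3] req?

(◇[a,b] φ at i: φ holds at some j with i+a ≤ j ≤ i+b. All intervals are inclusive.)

5

Evaluate at each i in [0,4]:
  i=0: ✓ (witness j=0)
  i=1: ✓ (witness j=2)
  i=2: ✓ (witness j=2)
  i=3: ✓ (witness j=3)
  i=4: ✓ (witness j=4)
Positions where it holds: {0, 1, 2, 3, 4} → 5.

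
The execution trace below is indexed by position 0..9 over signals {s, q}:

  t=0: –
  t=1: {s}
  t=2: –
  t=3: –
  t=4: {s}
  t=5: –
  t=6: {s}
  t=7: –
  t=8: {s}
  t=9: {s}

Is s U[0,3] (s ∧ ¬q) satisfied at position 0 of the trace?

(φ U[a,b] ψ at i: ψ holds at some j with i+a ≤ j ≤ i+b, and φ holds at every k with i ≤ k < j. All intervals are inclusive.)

Need some j in [0,3] with (s ∧ ¬q), and s at every k in [0,j-1].
  j=0: (s ∧ ¬q) false.
  j=1: (s ∧ ¬q) holds, but s fails at k=0 → not this j.
  j=2: (s ∧ ¬q) false.
  j=3: (s ∧ ¬q) false.
No j in the window works → until fails.

Does not hold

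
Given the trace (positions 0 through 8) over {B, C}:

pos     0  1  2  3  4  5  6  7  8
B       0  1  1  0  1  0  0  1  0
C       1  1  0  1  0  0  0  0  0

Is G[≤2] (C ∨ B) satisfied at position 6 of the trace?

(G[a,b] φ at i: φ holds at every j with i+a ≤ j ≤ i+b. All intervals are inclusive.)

No

Check (C ∨ B) at every j in [6,8]:
  j=6: false
  j=7: true
  j=8: false
Fails at j=6 → formula fails.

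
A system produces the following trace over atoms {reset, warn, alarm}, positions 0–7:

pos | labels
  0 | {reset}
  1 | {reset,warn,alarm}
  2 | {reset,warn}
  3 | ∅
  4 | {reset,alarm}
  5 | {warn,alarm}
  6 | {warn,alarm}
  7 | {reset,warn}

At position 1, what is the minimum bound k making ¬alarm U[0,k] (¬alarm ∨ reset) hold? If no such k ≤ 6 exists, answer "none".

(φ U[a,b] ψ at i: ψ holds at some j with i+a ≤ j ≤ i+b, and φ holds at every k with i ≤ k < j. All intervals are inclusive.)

Need earliest j ≥ 1 with (¬alarm ∨ reset), and ¬alarm at every k in [1,j-1].
  j=1: rhs holds (empty prefix). k = 0.

0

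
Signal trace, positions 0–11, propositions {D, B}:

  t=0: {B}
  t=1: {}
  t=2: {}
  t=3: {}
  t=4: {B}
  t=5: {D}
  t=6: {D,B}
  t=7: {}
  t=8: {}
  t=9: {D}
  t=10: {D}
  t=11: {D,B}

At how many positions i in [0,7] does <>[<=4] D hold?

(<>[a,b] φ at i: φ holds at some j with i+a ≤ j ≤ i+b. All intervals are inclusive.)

7

Evaluate at each i in [0,7]:
  i=0: ✗ (none in [0,4])
  i=1: ✓ (witness j=5)
  i=2: ✓ (witness j=5)
  i=3: ✓ (witness j=5)
  i=4: ✓ (witness j=5)
  i=5: ✓ (witness j=5)
  i=6: ✓ (witness j=6)
  i=7: ✓ (witness j=9)
Positions where it holds: {1, 2, 3, 4, 5, 6, 7} → 7.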